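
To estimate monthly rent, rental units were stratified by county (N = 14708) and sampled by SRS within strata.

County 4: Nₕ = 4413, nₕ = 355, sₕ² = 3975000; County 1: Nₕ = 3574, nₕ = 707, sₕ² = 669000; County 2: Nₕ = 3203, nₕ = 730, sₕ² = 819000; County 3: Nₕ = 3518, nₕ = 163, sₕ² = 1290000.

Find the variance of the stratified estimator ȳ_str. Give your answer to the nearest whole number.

1445

Var(ȳ_str) = Σₕ Wₕ²(1 − fₕ)sₕ²/nₕ with Wₕ = Nₕ/N, N = 14708.
County 4: Wₕ = 0.30004079; term = 0.30004079²·(1 − 0.08044414)·3975000/355 = 926.93122.
County 1: Wₕ = 0.24299701; term = 0.24299701²·(1 − 0.19781757)·669000/707 = 44.821017.
County 2: Wₕ = 0.21777264; term = 0.21777264²·(1 − 0.22791133)·819000/730 = 41.080418.
County 3: Wₕ = 0.23918956; term = 0.23918956²·(1 − 0.04633314)·1290000/163 = 431.80058.
Sum = 1444.6332.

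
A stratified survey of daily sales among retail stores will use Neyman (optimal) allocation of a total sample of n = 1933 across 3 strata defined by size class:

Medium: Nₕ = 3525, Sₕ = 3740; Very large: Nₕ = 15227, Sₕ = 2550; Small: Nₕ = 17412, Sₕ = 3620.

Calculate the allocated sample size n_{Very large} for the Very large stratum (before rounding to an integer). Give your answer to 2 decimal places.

652.41

Neyman allocation: nₕ = n·NₕSₕ / Σⱼ NⱼSⱼ.
Σ NⱼSⱼ = 3525·3740 + 15227·2550 + 17412·3620 = 1.1504379 × 10^8.
n_{Very large} = 1933·15227·2550 / (1.1504379 × 10^8) = 652.41.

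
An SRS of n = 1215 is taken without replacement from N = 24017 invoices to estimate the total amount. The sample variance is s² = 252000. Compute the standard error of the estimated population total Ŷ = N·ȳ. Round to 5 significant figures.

337020

Var(Ŷ) = N²·Var(ȳ) = N²·(1 − n/N)·s²/n.
f = 1215/24017 = 0.05058917; Var(ȳ) = 0.94941083·252000/1215 = 196.91484.
Var(Ŷ) = 24017² · 196.91484 = 1.1358369 × 10^11.
SE(Ŷ) = √(1.1358369 × 10^11) = 337020.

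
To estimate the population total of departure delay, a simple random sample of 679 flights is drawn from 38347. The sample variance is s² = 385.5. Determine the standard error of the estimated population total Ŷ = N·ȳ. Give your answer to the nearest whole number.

Var(Ŷ) = N²·Var(ȳ) = N²·(1 − n/N)·s²/n.
f = 679/38347 = 0.01770673; Var(ȳ) = 0.98229327·385.5/679 = 0.55769375.
Var(Ŷ) = 38347² · 0.55769375 = 8.2008443 × 10^8.
SE(Ŷ) = √(8.2008443 × 10^8) = 28637.

28637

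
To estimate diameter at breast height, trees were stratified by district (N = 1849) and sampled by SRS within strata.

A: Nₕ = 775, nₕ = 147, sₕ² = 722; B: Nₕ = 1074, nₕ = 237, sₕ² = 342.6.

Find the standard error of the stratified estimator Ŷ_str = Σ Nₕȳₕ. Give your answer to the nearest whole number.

Var(Ŷ_str) = Σₕ Nₕ²(1 − fₕ)sₕ²/nₕ.
A: 775²·(1 − 147/775)·722/147 = 2.3904585 × 10^6.
B: 1074²·(1 − 237/1074)·342.6/237 = 1.2994775 × 10^6.
Sum = 3.689936 × 10^6.
SE = √(3.689936 × 10^6) = 1921.

1921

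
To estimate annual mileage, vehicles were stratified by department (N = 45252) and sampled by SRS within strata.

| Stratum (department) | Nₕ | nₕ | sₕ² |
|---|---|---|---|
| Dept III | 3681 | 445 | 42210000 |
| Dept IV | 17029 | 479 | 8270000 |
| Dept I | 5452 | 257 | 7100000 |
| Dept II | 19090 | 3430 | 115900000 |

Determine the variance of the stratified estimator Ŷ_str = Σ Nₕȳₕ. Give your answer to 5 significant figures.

Var(Ŷ_str) = Σₕ Nₕ²(1 − fₕ)sₕ²/nₕ.
Dept III: 3681²·(1 − 445/3681)·42210000/445 = 1.1298731 × 10^12.
Dept IV: 17029²·(1 − 479/17029)·8270000/479 = 4.8658323 × 10^12.
Dept I: 5452²·(1 − 257/5452)·7100000/257 = 7.8246807 × 10^11.
Dept II: 19090²·(1 − 3430/19090)·115900000/3430 = 1.0101526 × 10^13.
Sum = 1.6879699 × 10^13.

1.6880 × 10^13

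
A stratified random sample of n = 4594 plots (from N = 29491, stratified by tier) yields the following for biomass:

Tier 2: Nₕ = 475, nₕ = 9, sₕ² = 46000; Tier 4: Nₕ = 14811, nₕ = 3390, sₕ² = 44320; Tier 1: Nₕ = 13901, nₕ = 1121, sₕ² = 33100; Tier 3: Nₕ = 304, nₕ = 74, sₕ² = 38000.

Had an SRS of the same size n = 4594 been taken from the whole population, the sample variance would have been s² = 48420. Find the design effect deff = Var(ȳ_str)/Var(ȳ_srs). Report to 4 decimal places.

1.1144

Var(ȳ_str) = Σ Wₕ²(1−fₕ)sₕ²/nₕ with Wₕ = Nₕ/29491:
  Tier 2: (475/29491)²·(1−9/475)·46000/9 = 1.3008159
  Tier 4: (14811/29491)²·(1−3390/14811)·44320/3390 = 2.5427846
  Tier 1: (13901/29491)²·(1−1121/13901)·33100/1121 = 6.0314298
  Tier 3: (304/29491)²·(1−74/304)·38000/74 = 0.04128329
  → Var(ȳ_str) = 9.9163136.
Var(ȳ_srs) = (1 − 4594/29491)·48420/4594 = 8.8979777.
deff = 9.9163136 / 8.8979777 = 1.1144.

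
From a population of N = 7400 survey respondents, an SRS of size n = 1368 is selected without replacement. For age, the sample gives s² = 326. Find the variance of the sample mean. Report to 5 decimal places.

0.19425

Under SRS without replacement, Var(ȳ) = (1 − f)·s²/n with f = n/N = 1368/7400 = 0.18486486.
Var(ȳ) = (1 − 0.18486486)·326/1368 = 0.81513514·0.23830409 = 0.19425004.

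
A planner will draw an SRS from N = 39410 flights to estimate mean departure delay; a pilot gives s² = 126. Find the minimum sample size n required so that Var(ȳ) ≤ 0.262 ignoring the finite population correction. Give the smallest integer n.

481

Without fpc, n₀ = s²/D = 126/0.262 = 480.9160.
Rounding up, n = 481.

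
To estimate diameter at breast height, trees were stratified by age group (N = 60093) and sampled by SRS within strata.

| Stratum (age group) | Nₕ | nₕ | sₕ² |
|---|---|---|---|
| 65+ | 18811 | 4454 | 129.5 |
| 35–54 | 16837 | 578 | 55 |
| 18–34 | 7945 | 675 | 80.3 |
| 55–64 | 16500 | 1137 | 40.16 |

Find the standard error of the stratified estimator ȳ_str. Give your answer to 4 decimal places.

0.1173

Var(ȳ_str) = Σₕ Wₕ²(1 − fₕ)sₕ²/nₕ with Wₕ = Nₕ/N, N = 60093.
65+: Wₕ = 0.31303147; term = 0.31303147²·(1 − 0.23677635)·129.5/4454 = 0.0021744397.
35–54: Wₕ = 0.28018238; term = 0.28018238²·(1 − 0.03432916)·55/578 = 0.0072134931.
18–34: Wₕ = 0.13221174; term = 0.13221174²·(1 − 0.08495909)·80.3/675 = 0.0019027964.
55–64: Wₕ = 0.27457441; term = 0.27457441²·(1 − 0.06890909)·40.16/1137 = 0.0024793934.
Sum = 0.013770123.
SE = √(0.013770123) = 0.1173.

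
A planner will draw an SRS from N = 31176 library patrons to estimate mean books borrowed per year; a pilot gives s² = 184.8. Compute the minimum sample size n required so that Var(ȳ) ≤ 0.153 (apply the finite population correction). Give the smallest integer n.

1163

Without fpc, n₀ = s²/D = 184.8/0.153 = 1207.8431.
With fpc, (1 − n/N)·s²/n ≤ D requires n ≥ n₀/(1 + n₀/N) = 1207.8431/(1 + 1207.8431/31176) = 1162.7933.
Rounding up, n = 1163.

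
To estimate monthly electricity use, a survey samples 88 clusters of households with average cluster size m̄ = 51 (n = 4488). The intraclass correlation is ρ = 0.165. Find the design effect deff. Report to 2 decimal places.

deff = 1 + (51 − 1)·0.165 = 1 + 8.25 = 9.25.

9.25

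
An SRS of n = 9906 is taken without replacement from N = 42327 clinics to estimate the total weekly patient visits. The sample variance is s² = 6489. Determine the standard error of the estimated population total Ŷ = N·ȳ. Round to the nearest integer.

29982

Var(Ŷ) = N²·Var(ȳ) = N²·(1 − n/N)·s²/n.
f = 9906/42327 = 0.23403501; Var(ȳ) = 0.76596499·6489/9906 = 0.50175114.
Var(Ŷ) = 42327² · 0.50175114 = 8.9892476 × 10^8.
SE(Ŷ) = √(8.9892476 × 10^8) = 29982.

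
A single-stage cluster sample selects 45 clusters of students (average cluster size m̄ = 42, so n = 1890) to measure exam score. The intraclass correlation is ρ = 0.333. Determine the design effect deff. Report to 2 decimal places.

14.65

deff = 1 + (42 − 1)·0.333 = 1 + 13.653 = 14.653.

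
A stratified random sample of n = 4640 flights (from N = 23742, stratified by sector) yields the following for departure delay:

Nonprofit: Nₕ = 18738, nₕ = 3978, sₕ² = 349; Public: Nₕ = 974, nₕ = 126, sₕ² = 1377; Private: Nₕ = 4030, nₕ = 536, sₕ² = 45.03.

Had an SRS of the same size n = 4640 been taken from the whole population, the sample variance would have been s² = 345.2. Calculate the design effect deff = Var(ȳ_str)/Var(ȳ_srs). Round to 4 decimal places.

Var(ȳ_str) = Σ Wₕ²(1−fₕ)sₕ²/nₕ with Wₕ = Nₕ/23742:
  Nonprofit: (18738/23742)²·(1−3978/18738)·349/3978 = 0.043046281
  Public: (974/23742)²·(1−126/974)·1377/126 = 0.016013402
  Private: (4030/23742)²·(1−536/4030)·45.03/536 = 0.002098604
  → Var(ȳ_str) = 0.061158287.
Var(ȳ_srs) = (1 − 4640/23742)·345.2/4640 = 0.059856917.
deff = 0.061158287 / 0.059856917 = 1.0217.

1.0217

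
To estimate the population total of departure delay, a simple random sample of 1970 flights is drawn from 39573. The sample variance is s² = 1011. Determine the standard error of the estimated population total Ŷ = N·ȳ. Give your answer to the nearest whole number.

27635

Var(Ŷ) = N²·Var(ȳ) = N²·(1 − n/N)·s²/n.
f = 1970/39573 = 0.04978142; Var(ȳ) = 0.95021858·1011/1970 = 0.48765025.
Var(Ŷ) = 39573² · 0.48765025 = 7.6367118 × 10^8.
SE(Ŷ) = √(7.6367118 × 10^8) = 27635.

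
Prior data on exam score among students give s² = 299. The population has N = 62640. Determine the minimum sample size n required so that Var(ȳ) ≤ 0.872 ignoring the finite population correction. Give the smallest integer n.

343

Without fpc, n₀ = s²/D = 299/0.872 = 342.8899.
Rounding up, n = 343.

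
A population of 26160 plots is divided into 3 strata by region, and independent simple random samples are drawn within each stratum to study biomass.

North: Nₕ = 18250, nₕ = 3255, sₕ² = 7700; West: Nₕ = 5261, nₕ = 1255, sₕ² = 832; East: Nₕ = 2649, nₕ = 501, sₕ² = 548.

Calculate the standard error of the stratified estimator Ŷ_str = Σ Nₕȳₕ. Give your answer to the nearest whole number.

25837

Var(Ŷ_str) = Σₕ Nₕ²(1 − fₕ)sₕ²/nₕ.
North: 18250²·(1 − 3255/18250)·7700/3255 = 6.4736478 × 10^8.
West: 5261²·(1 − 1255/5261)·832/1255 = 1.3972009 × 10^7.
East: 2649²·(1 − 501/2649)·548/501 = 6.2238493 × 10^6.
Sum = 6.6756064 × 10^8.
SE = √(6.6756064 × 10^8) = 25837.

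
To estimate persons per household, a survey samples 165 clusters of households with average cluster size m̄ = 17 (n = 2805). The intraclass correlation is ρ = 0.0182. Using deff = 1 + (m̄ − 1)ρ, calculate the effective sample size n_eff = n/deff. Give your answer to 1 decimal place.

deff = 1 + (17 − 1)·0.0182 = 1 + 0.2912 = 1.2912.
n_eff = 2805 / 1.2912 = 2172.4.

2172.4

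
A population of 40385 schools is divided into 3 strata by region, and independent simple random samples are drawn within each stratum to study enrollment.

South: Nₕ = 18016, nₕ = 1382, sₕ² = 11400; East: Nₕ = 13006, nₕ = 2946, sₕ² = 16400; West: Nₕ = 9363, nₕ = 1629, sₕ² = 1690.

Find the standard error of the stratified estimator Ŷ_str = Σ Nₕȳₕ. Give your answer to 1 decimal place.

57232.1

Var(Ŷ_str) = Σₕ Nₕ²(1 − fₕ)sₕ²/nₕ.
South: 18016²·(1 − 1382/18016)·11400/1382 = 2.4720194 × 10^9.
East: 13006²·(1 − 2946/13006)·16400/2946 = 7.2837132 × 10^8.
West: 9363²·(1 − 1629/9363)·1690/1629 = 7.5125056 × 10^7.
Sum = 3.2755158 × 10^9.
SE = √(3.2755158 × 10^9) = 57232.1.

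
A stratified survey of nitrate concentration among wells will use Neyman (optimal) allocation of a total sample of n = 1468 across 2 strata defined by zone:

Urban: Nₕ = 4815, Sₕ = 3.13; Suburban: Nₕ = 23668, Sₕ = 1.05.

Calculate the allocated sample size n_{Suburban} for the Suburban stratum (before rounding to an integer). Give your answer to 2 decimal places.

913.82

Neyman allocation: nₕ = n·NₕSₕ / Σⱼ NⱼSⱼ.
Σ NⱼSⱼ = 4815·3.13 + 23668·1.05 = 39922.35.
n_{Suburban} = 1468·23668·1.05 / 39922.35 = 913.82.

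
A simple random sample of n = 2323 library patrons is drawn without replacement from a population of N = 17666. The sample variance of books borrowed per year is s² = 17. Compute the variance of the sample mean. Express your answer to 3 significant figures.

Under SRS without replacement, Var(ȳ) = (1 − f)·s²/n with f = n/N = 2323/17666 = 0.13149553.
Var(ȳ) = (1 − 0.13149553)·17/2323 = 0.86850447·0.0073181231 = 0.0063558227.

0.00636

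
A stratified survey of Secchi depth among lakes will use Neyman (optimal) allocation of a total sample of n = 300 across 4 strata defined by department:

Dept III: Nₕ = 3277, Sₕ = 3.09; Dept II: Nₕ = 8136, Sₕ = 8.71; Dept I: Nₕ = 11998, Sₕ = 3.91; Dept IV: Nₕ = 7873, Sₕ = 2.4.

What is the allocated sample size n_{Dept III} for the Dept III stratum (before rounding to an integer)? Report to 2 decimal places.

Neyman allocation: nₕ = n·NₕSₕ / Σⱼ NⱼSⱼ.
Σ NⱼSⱼ = 3277·3.09 + 8136·8.71 + 11998·3.91 + 7873·2.4 = 146797.87.
n_{Dept III} = 300·3277·3.09 / 146797.87 = 20.69.

20.69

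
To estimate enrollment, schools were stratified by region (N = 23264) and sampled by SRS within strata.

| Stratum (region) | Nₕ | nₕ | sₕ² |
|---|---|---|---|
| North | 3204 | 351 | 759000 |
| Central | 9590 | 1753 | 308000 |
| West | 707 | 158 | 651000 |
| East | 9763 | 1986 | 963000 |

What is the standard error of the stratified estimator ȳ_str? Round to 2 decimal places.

11.48

Var(ȳ_str) = Σₕ Wₕ²(1 − fₕ)sₕ²/nₕ with Wₕ = Nₕ/N, N = 23264.
North: Wₕ = 0.13772352; term = 0.13772352²·(1 − 0.10955056)·759000/351 = 36.522472.
Central: Wₕ = 0.41222490; term = 0.41222490²·(1 − 0.18279458)·308000/1753 = 24.398801.
West: Wₕ = 0.03039030; term = 0.03039030²·(1 − 0.22347949)·651000/158 = 2.9549279.
East: Wₕ = 0.41966128; term = 0.41966128²·(1 − 0.20342108)·963000/1986 = 68.025799.
Sum = 131.902.
SE = √(131.902) = 11.48.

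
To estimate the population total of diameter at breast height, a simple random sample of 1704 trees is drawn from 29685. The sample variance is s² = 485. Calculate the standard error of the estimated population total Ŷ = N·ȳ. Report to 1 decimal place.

Var(Ŷ) = N²·Var(ȳ) = N²·(1 − n/N)·s²/n.
f = 1704/29685 = 0.05740273; Var(ȳ) = 0.94259727·485/1704 = 0.2682862.
Var(Ŷ) = 29685² · 0.2682862 = 2.3641359 × 10^8.
SE(Ŷ) = √(2.3641359 × 10^8) = 15375.7.

15375.7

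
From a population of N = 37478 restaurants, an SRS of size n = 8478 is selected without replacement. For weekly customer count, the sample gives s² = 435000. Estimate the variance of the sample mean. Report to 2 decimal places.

Under SRS without replacement, Var(ȳ) = (1 − f)·s²/n with f = n/N = 8478/37478 = 0.22621271.
Var(ȳ) = (1 − 0.22621271)·435000/8478 = 0.77378729·51.309271 = 39.702462.

39.70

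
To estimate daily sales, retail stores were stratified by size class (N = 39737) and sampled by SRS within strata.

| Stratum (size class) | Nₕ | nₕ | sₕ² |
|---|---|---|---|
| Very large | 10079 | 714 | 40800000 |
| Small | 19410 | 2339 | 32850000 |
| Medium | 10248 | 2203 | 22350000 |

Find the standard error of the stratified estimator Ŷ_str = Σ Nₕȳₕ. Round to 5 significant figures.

Var(Ŷ_str) = Σₕ Nₕ²(1 − fₕ)sₕ²/nₕ.
Very large: 10079²·(1 − 714/10079)·40800000/714 = 5.3937049 × 10^12.
Small: 19410²·(1 − 2339/19410)·32850000/2339 = 4.6536064 × 10^12.
Medium: 10248²·(1 − 2203/10248)·22350000/2203 = 8.3642729 × 10^11.
Sum = 1.0883739 × 10^13.
SE = √(1.0883739 × 10^13) = 3.2991 × 10^6.

3.2991 × 10^6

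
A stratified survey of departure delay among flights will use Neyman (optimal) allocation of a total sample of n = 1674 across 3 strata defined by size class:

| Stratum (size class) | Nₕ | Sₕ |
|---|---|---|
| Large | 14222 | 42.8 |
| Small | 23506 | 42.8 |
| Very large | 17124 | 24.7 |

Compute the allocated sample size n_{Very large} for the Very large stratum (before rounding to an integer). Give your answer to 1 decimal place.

Neyman allocation: nₕ = n·NₕSₕ / Σⱼ NⱼSⱼ.
Σ NⱼSⱼ = 14222·42.8 + 23506·42.8 + 17124·24.7 = 2.0377212 × 10^6.
n_{Very large} = 1674·17124·24.7 / (2.0377212 × 10^6) = 347.5.

347.5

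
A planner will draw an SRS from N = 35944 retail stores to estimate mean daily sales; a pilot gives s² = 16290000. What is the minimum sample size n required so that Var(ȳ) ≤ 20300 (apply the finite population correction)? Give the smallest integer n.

Without fpc, n₀ = s²/D = 16290000/20300 = 802.4631.
With fpc, (1 − n/N)·s²/n ≤ D requires n ≥ n₀/(1 + n₀/N) = 802.4631/(1 + 802.4631/35944) = 784.9390.
Rounding up, n = 785.

785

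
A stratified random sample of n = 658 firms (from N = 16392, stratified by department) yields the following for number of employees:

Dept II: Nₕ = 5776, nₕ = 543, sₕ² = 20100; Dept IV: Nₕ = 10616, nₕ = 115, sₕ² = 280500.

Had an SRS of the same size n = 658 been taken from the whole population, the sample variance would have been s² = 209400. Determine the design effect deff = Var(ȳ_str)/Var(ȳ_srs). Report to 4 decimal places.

Var(ȳ_str) = Σ Wₕ²(1−fₕ)sₕ²/nₕ with Wₕ = Nₕ/16392:
  Dept II: (5776/16392)²·(1−543/5776)·20100/543 = 4.1639955
  Dept IV: (10616/16392)²·(1−115/10616)·280500/115 = 1011.9585
  → Var(ȳ_str) = 1016.1225.
Var(ȳ_srs) = (1 − 658/16392)·209400/658 = 305.46256.
deff = 1016.1225 / 305.46256 = 3.3265.

3.3265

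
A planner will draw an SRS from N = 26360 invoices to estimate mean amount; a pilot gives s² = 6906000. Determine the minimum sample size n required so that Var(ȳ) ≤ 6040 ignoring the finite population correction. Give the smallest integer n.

1144

Without fpc, n₀ = s²/D = 6906000/6040 = 1143.3775.
Rounding up, n = 1144.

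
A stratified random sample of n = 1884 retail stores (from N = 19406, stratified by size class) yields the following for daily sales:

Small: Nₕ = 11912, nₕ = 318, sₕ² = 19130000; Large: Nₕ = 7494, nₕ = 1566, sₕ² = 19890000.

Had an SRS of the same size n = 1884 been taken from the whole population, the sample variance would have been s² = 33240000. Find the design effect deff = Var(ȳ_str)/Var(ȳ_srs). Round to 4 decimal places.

1.4789

Var(ȳ_str) = Σ Wₕ²(1−fₕ)sₕ²/nₕ with Wₕ = Nₕ/19406:
  Small: (11912/19406)²·(1−318/11912)·19130000/318 = 22061.436
  Large: (7494/19406)²·(1−1566/7494)·19890000/1566 = 1498.2796
  → Var(ȳ_str) = 23559.716.
Var(ȳ_srs) = (1 − 1884/19406)·33240000/1884 = 15930.44.
deff = 23559.716 / 15930.44 = 1.4789.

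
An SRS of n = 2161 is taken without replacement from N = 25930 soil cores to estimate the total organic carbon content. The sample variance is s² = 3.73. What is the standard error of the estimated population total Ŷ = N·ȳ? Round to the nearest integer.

1031

Var(Ŷ) = N²·Var(ȳ) = N²·(1 − n/N)·s²/n.
f = 2161/25930 = 0.08333976; Var(ȳ) = 0.91666024·3.73/2161 = 0.0015822039.
Var(Ŷ) = 25930² · 0.0015822039 = 1.0638184 × 10^6.
SE(Ŷ) = √(1.0638184 × 10^6) = 1031.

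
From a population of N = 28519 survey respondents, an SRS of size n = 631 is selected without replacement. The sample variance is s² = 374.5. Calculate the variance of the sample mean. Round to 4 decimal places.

Under SRS without replacement, Var(ȳ) = (1 − f)·s²/n with f = n/N = 631/28519 = 0.02212560.
Var(ȳ) = (1 − 0.02212560)·374.5/631 = 0.97787440·0.59350238 = 0.58037078.

0.5804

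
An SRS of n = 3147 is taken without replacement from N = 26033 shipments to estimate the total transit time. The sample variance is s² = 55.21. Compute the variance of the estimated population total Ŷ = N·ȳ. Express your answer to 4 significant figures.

Var(Ŷ) = N²·Var(ȳ) = N²·(1 − n/N)·s²/n.
f = 3147/26033 = 0.12088503; Var(ȳ) = 0.87911497·55.21/3147 = 0.015422923.
Var(Ŷ) = 26033² · 0.015422923 = 1.0452378 × 10^7.

1.045 × 10^7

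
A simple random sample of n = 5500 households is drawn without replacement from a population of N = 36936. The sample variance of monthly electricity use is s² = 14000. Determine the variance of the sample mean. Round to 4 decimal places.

2.1664

Under SRS without replacement, Var(ȳ) = (1 − f)·s²/n with f = n/N = 5500/36936 = 0.14890622.
Var(ȳ) = (1 − 0.14890622)·14000/5500 = 0.85109378·2.5454545 = 2.1664205.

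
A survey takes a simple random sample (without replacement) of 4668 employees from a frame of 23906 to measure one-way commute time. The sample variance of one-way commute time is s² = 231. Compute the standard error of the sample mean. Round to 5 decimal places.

Under SRS without replacement, Var(ȳ) = (1 − f)·s²/n with f = n/N = 4668/23906 = 0.19526479.
Var(ȳ) = (1 − 0.19526479)·231/4668 = 0.80473521·0.049485861 = 0.039823015.
SE(ȳ) = √(0.039823015) = 0.19956.

0.19956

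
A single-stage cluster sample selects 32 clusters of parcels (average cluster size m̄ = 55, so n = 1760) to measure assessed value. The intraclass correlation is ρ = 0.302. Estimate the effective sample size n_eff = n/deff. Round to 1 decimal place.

101.7

deff = 1 + (55 − 1)·0.302 = 1 + 16.308 = 17.308.
n_eff = 1760 / 17.308 = 101.7.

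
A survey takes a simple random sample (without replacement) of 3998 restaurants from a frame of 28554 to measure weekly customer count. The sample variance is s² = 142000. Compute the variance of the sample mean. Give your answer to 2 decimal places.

30.54

Under SRS without replacement, Var(ȳ) = (1 − f)·s²/n with f = n/N = 3998/28554 = 0.14001541.
Var(ȳ) = (1 − 0.14001541)·142000/3998 = 0.85998459·35.517759 = 30.544725.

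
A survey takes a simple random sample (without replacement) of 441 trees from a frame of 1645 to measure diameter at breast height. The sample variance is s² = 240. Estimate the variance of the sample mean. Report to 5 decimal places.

0.39832

Under SRS without replacement, Var(ȳ) = (1 − f)·s²/n with f = n/N = 441/1645 = 0.26808511.
Var(ȳ) = (1 − 0.26808511)·240/441 = 0.73191489·0.54421769 = 0.39832103.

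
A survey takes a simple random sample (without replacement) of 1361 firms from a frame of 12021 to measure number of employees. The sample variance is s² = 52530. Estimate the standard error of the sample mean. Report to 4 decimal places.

5.8504

Under SRS without replacement, Var(ȳ) = (1 − f)·s²/n with f = n/N = 1361/12021 = 0.11321853.
Var(ȳ) = (1 − 0.11321853)·52530/1361 = 0.88678147·38.59662 = 34.226767.
SE(ȳ) = √(34.226767) = 5.8504.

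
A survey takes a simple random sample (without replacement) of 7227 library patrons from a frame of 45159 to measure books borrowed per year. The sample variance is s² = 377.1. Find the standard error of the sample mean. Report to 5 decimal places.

0.20935

Under SRS without replacement, Var(ȳ) = (1 − f)·s²/n with f = n/N = 7227/45159 = 0.16003454.
Var(ȳ) = (1 − 0.16003454)·377.1/7227 = 0.83996546·0.052179328 = 0.043828833.
SE(ȳ) = √(0.043828833) = 0.20935.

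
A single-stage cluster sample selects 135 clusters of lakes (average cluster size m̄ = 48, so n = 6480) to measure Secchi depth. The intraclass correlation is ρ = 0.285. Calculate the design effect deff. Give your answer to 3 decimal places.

14.395

deff = 1 + (48 − 1)·0.285 = 1 + 13.395 = 14.395.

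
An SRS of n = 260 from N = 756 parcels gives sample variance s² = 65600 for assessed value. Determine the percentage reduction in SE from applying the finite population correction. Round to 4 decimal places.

f = n/N = 260/756 = 0.34391534.
SE_no-fpc = √(s²/n) = 15.884196; SE_fpc = √((1−f)s²/n) = 12.866049.
Ratio = √(1−f) = 0.80999053. Reduction = 100·(1 − 0.80999053) = 19.0009%.

19.0009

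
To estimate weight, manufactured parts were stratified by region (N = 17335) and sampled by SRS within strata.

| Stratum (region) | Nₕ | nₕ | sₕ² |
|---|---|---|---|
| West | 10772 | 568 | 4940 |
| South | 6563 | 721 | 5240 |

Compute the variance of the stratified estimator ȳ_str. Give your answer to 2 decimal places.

Var(ȳ_str) = Σₕ Wₕ²(1 − fₕ)sₕ²/nₕ with Wₕ = Nₕ/N, N = 17335.
West: Wₕ = 0.62140179; term = 0.62140179²·(1 − 0.05272930)·4940/568 = 3.1812494.
South: Wₕ = 0.37859821; term = 0.37859821²·(1 − 0.10985830)·5240/721 = 0.92728298.
Sum = 4.1085324.

4.11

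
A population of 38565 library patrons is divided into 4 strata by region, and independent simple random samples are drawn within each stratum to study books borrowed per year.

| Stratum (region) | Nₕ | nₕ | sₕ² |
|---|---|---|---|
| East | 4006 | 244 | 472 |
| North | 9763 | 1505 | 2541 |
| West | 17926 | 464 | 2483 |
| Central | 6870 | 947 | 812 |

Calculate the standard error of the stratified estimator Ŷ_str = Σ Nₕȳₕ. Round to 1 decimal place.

43304.1

Var(Ŷ_str) = Σₕ Nₕ²(1 − fₕ)sₕ²/nₕ.
East: 4006²·(1 − 244/4006)·472/244 = 2.915291 × 10^7.
North: 9763²·(1 − 1505/9763)·2541/1505 = 1.3612138 × 10^8.
West: 17926²·(1 − 464/17926)·2483/464 = 1.6750822 × 10^9.
Central: 6870²·(1 − 947/6870)·812/947 = 3.4890285 × 10^7.
Sum = 1.8752468 × 10^9.
SE = √(1.8752468 × 10^9) = 43304.1.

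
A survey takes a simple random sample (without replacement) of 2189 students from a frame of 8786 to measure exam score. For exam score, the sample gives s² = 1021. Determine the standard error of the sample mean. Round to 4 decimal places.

0.5918

Under SRS without replacement, Var(ȳ) = (1 − f)·s²/n with f = n/N = 2189/8786 = 0.24914637.
Var(ȳ) = (1 − 0.24914637)·1021/2189 = 0.75085363·0.46642302 = 0.35021542.
SE(ȳ) = √(0.35021542) = 0.5918.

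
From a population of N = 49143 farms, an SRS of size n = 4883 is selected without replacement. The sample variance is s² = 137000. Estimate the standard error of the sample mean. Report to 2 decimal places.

Under SRS without replacement, Var(ȳ) = (1 − f)·s²/n with f = n/N = 4883/49143 = 0.09936308.
Var(ȳ) = (1 − 0.09936308)·137000/4883 = 0.90063692·28.056523 = 25.26874.
SE(ȳ) = √(25.26874) = 5.03.

5.03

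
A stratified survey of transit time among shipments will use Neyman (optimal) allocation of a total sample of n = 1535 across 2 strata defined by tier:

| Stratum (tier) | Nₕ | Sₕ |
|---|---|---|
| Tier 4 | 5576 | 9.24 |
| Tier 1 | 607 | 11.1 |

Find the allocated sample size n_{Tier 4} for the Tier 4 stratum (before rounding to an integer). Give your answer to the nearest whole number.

1357

Neyman allocation: nₕ = n·NₕSₕ / Σⱼ NⱼSⱼ.
Σ NⱼSⱼ = 5576·9.24 + 607·11.1 = 58259.94.
n_{Tier 4} = 1535·5576·9.24 / 58259.94 = 1357.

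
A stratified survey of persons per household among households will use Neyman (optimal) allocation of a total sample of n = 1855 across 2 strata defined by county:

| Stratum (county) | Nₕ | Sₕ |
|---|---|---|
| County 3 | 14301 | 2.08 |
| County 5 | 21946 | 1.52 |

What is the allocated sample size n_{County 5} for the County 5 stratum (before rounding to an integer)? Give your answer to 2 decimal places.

Neyman allocation: nₕ = n·NₕSₕ / Σⱼ NⱼSⱼ.
Σ NⱼSⱼ = 14301·2.08 + 21946·1.52 = 63104.
n_{County 5} = 1855·21946·1.52 / 63104 = 980.59.

980.59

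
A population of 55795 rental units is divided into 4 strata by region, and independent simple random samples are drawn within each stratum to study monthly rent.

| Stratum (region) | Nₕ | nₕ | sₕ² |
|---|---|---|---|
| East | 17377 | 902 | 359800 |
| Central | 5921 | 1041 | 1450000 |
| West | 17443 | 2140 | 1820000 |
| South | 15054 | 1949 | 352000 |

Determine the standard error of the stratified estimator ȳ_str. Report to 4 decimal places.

Var(ȳ_str) = Σₕ Wₕ²(1 − fₕ)sₕ²/nₕ with Wₕ = Nₕ/N, N = 55795.
East: Wₕ = 0.31144368; term = 0.31144368²·(1 − 0.05190769)·359800/902 = 36.682952.
Central: Wₕ = 0.10612062; term = 0.10612062²·(1 − 0.17581490)·1450000/1041 = 12.928305.
West: Wₕ = 0.31262658; term = 0.31262658²·(1 − 0.12268532)·1820000/2140 = 72.923048.
South: Wₕ = 0.26980912; term = 0.26980912²·(1 − 0.12946725)·352000/1949 = 11.445353.
Sum = 133.97966.
SE = √(133.97966) = 11.5750.

11.5750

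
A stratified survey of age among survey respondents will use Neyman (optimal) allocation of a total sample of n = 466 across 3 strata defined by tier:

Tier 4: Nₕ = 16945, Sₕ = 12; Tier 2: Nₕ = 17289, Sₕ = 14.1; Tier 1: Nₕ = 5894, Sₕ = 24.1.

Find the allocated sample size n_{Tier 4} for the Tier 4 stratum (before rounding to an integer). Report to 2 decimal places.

160.83

Neyman allocation: nₕ = n·NₕSₕ / Σⱼ NⱼSⱼ.
Σ NⱼSⱼ = 16945·12 + 17289·14.1 + 5894·24.1 = 589160.3.
n_{Tier 4} = 466·16945·12 / 589160.3 = 160.83.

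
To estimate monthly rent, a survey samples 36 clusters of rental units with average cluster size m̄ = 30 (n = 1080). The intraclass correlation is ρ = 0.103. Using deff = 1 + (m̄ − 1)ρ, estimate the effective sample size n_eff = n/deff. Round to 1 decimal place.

deff = 1 + (30 − 1)·0.103 = 1 + 2.987 = 3.987.
n_eff = 1080 / 3.987 = 270.9.

270.9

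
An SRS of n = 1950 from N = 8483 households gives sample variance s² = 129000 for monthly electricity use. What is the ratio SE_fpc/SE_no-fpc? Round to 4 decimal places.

0.8776

f = n/N = 1950/8483 = 0.22987151.
SE_no-fpc = √(s²/n) = 8.1335015; SE_fpc = √((1−f)s²/n) = 7.137714.
Ratio = √(1−f) = 0.87756965.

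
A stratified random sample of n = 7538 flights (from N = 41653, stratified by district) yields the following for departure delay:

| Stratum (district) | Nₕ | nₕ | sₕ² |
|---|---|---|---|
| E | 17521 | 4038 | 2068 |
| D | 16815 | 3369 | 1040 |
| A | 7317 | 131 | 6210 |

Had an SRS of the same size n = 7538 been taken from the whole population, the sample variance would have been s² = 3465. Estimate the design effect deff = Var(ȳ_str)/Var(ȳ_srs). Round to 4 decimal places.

4.1080

Var(ȳ_str) = Σ Wₕ²(1−fₕ)sₕ²/nₕ with Wₕ = Nₕ/41653:
  E: (17521/41653)²·(1−4038/17521)·2068/4038 = 0.069732795
  D: (16815/41653)²·(1−3369/16815)·1040/3369 = 0.04022812
  A: (7317/41653)²·(1−131/7317)·6210/131 = 1.4366402
  → Var(ȳ_str) = 1.5466011.
Var(ȳ_srs) = (1 − 7538/41653)·3465/7538 = 0.37648371.
deff = 1.5466011 / 0.37648371 = 4.1080.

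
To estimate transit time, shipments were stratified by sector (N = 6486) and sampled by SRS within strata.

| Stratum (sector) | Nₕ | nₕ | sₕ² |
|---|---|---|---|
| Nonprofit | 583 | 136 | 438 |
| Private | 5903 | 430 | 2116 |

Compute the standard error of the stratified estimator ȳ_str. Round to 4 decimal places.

Var(ȳ_str) = Σₕ Wₕ²(1 − fₕ)sₕ²/nₕ with Wₕ = Nₕ/N, N = 6486.
Nonprofit: Wₕ = 0.08988591; term = 0.08988591²·(1 − 0.23327616)·438/136 = 0.019950666.
Private: Wₕ = 0.91011409; term = 0.91011409²·(1 − 0.07284432)·2116/430 = 3.7791276.
Sum = 3.7990783.
SE = √(3.7990783) = 1.9491.

1.9491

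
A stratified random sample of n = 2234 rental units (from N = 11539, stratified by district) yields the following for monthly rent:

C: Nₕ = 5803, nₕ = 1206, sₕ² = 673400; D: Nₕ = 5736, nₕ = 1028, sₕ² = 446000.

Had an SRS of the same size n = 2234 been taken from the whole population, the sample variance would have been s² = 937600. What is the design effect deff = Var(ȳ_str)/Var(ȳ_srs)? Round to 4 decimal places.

Var(ȳ_str) = Σ Wₕ²(1−fₕ)sₕ²/nₕ with Wₕ = Nₕ/11539:
  C: (5803/11539)²·(1−1206/5803)·673400/1206 = 111.87075
  D: (5736/11539)²·(1−1028/5736)·446000/1028 = 87.993581
  → Var(ȳ_str) = 199.86433.
Var(ȳ_srs) = (1 − 2234/11539)·937600/2234 = 338.44074.
deff = 199.86433 / 338.44074 = 0.5905.

0.5905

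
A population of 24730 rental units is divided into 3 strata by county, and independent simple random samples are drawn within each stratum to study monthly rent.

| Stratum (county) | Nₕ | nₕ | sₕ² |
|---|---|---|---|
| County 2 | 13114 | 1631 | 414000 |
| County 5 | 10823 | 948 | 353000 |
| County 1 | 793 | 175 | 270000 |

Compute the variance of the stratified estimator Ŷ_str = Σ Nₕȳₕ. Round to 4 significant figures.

Var(Ŷ_str) = Σₕ Nₕ²(1 − fₕ)sₕ²/nₕ.
County 2: 13114²·(1 − 1631/13114)·414000/1631 = 3.822407 × 10^10.
County 5: 10823²·(1 − 948/10823)·353000/948 = 3.9797073 × 10^10.
County 1: 793²·(1 − 175/793)·270000/175 = 7.5611417 × 10^8.
Sum = 7.8777257 × 10^10.

7.878 × 10^10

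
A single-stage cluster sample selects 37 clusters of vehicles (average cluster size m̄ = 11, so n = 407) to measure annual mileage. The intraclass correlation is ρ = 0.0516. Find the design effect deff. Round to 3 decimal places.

deff = 1 + (11 − 1)·0.0516 = 1 + 0.516 = 1.516.

1.516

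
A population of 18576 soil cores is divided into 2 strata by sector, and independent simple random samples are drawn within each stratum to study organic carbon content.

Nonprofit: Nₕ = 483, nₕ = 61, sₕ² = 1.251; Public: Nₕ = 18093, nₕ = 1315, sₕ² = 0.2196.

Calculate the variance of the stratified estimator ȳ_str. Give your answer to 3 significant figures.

Var(ȳ_str) = Σₕ Wₕ²(1 − fₕ)sₕ²/nₕ with Wₕ = Nₕ/N, N = 18576.
Nonprofit: Wₕ = 0.02600129; term = 0.02600129²·(1 − 0.12629400)·1.251/61 = 1.2113863 × 10^-5.
Public: Wₕ = 0.97399871; term = 0.97399871²·(1 − 0.07268004)·0.2196/1315 = 1.4691054 × 10^-4.
Sum = 1.590244 × 10^-4.

1.59 × 10^-4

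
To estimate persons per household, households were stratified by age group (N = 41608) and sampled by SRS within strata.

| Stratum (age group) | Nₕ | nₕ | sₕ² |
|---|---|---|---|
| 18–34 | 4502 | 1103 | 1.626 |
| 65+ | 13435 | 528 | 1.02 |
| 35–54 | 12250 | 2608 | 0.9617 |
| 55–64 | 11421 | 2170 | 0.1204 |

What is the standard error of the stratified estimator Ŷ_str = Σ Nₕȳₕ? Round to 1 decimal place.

637.9

Var(Ŷ_str) = Σₕ Nₕ²(1 − fₕ)sₕ²/nₕ.
18–34: 4502²·(1 − 1103/4502)·1.626/1103 = 22558.057.
65+: 13435²·(1 − 528/13435)·1.02/528 = 334987.98.
35–54: 12250²·(1 − 2608/12250)·0.9617/2608 = 43554.722.
55–64: 11421²·(1 − 2170/11421)·0.1204/2170 = 5862.1856.
Sum = 406962.94.
SE = √(406962.94) = 637.9.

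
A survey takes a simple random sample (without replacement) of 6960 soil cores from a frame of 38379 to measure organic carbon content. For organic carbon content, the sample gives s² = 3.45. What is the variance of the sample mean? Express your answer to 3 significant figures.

4.06 × 10^-4

Under SRS without replacement, Var(ȳ) = (1 − f)·s²/n with f = n/N = 6960/38379 = 0.18134918.
Var(ȳ) = (1 − 0.18134918)·3.45/6960 = 0.81865082·4.9568966 × 10^-4 = 4.0579674 × 10^-4.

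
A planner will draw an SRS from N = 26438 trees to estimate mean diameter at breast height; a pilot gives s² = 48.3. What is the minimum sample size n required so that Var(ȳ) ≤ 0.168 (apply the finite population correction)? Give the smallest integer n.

285

Without fpc, n₀ = s²/D = 48.3/0.168 = 287.5000.
With fpc, (1 − n/N)·s²/n ≤ D requires n ≥ n₀/(1 + n₀/N) = 287.5000/(1 + 287.5000/26438) = 284.4072.
Rounding up, n = 285.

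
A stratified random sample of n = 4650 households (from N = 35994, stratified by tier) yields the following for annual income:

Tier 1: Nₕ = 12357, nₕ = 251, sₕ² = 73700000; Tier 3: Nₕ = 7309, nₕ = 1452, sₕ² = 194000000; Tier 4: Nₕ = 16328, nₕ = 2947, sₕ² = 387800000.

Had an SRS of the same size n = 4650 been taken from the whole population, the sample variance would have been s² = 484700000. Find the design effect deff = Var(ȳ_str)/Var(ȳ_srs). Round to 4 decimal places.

0.6666

Var(ȳ_str) = Σ Wₕ²(1−fₕ)sₕ²/nₕ with Wₕ = Nₕ/35994:
  Tier 1: (12357/35994)²·(1−251/12357)·73700000/251 = 33903.713
  Tier 3: (7309/35994)²·(1−1452/7309)·194000000/1452 = 4414.7699
  Tier 4: (16328/35994)²·(1−2947/16328)·387800000/2947 = 22191.62
  → Var(ȳ_str) = 60510.103.
Var(ȳ_srs) = (1 − 4650/35994)·484700000/4650 = 90770.426.
deff = 60510.103 / 90770.426 = 0.6666.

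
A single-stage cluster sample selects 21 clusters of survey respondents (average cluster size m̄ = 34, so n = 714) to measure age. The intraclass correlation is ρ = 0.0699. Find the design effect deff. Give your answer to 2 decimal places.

3.31

deff = 1 + (34 − 1)·0.0699 = 1 + 2.3067 = 3.3067.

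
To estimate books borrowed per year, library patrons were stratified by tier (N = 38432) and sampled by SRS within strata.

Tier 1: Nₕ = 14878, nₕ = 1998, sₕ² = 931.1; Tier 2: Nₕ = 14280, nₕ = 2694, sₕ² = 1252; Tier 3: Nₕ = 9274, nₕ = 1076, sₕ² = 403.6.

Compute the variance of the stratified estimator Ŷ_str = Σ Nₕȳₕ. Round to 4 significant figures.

1.947 × 10^8

Var(Ŷ_str) = Σₕ Nₕ²(1 − fₕ)sₕ²/nₕ.
Tier 1: 14878²·(1 − 1998/14878)·931.1/1998 = 8.9302015 × 10^7.
Tier 2: 14280²·(1 − 2694/14280)·1252/2694 = 7.6889754 × 10^7.
Tier 3: 9274²·(1 − 1076/9274)·403.6/1076 = 2.851766 × 10^7.
Sum = 1.9470943 × 10^8.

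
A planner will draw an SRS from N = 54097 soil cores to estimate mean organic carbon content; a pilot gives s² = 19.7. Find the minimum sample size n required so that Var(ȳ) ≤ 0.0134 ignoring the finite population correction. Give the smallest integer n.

Without fpc, n₀ = s²/D = 19.7/0.0134 = 1470.1493.
Rounding up, n = 1471.

1471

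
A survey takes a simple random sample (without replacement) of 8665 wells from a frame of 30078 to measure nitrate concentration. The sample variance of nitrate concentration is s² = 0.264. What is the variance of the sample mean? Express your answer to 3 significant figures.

Under SRS without replacement, Var(ȳ) = (1 − f)·s²/n with f = n/N = 8665/30078 = 0.28808431.
Var(ȳ) = (1 − 0.28808431)·0.264/8665 = 0.71191569·3.0467398 × 10^-5 = 2.1690218 × 10^-5.

2.17 × 10^-5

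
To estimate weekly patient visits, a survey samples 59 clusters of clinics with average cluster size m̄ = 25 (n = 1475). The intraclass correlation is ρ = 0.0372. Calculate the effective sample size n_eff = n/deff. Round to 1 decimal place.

deff = 1 + (25 − 1)·0.0372 = 1 + 0.8928 = 1.8928.
n_eff = 1475 / 1.8928 = 779.3.

779.3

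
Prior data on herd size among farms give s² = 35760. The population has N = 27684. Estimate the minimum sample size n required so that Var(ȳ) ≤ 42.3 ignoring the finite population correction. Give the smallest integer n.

Without fpc, n₀ = s²/D = 35760/42.3 = 845.3901.
Rounding up, n = 846.

846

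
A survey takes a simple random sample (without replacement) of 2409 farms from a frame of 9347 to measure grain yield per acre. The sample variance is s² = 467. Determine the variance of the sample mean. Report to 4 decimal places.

0.1439

Under SRS without replacement, Var(ȳ) = (1 − f)·s²/n with f = n/N = 2409/9347 = 0.25772975.
Var(ȳ) = (1 − 0.25772975)·467/2409 = 0.74227025·0.19385637 = 0.14389382.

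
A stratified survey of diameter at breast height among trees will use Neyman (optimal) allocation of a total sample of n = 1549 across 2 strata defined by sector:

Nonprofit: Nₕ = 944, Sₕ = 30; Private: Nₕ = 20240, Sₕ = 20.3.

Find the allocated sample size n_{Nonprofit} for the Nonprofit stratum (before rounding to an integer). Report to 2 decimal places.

99.88

Neyman allocation: nₕ = n·NₕSₕ / Σⱼ NⱼSⱼ.
Σ NⱼSⱼ = 944·30 + 20240·20.3 = 439192.
n_{Nonprofit} = 1549·944·30 / 439192 = 99.88.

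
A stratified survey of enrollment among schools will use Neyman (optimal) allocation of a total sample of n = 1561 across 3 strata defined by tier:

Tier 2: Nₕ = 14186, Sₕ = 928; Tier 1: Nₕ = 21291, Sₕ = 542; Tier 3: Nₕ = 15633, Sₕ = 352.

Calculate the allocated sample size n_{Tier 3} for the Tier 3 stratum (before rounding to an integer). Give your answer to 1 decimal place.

284.4

Neyman allocation: nₕ = n·NₕSₕ / Σⱼ NⱼSⱼ.
Σ NⱼSⱼ = 14186·928 + 21291·542 + 15633·352 = 3.0207146 × 10^7.
n_{Tier 3} = 1561·15633·352 / (3.0207146 × 10^7) = 284.4.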